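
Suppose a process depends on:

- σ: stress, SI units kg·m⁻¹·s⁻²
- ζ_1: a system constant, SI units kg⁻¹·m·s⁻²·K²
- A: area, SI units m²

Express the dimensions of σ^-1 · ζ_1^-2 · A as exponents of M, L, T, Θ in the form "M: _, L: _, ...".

M: 1, L: 1, T: 6, Θ: -4

Collect each base-dimension exponent across the product:
  M: −(1) − 2·(-1) + (0) = 1
  L: −(-1) − 2·(1) + (2) = 1
  T: −(-2) − 2·(-2) + (0) = 6
  Θ: −(0) − 2·(2) + (0) = -4
So the dimensions are [M L T⁶ Θ⁻⁴].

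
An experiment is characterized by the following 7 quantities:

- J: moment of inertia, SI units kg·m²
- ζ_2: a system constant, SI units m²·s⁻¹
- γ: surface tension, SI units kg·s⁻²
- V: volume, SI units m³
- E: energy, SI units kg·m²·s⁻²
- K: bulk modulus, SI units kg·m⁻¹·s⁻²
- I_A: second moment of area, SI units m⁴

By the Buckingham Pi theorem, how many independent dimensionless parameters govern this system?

4

There are 7 variables and 3 base dimensions (M, L, T).
The dimension matrix has rank 3.
Independent dimensionless groups: 7 − 3 = 4.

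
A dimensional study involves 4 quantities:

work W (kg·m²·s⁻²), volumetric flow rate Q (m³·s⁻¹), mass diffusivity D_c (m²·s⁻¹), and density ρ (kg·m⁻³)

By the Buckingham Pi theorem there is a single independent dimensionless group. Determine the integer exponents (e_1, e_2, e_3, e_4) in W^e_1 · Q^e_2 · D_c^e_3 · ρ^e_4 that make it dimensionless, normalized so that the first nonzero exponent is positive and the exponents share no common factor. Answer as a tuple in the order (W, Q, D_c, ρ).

M: e_1·(1) + e_2·(0) + e_3·(0) + e_4·(1) = 0
L: e_1·(2) + e_2·(3) + e_3·(2) + e_4·(-3) = 0
T: e_1·(-2) + e_2·(-1) + e_3·(-1) + e_4·(0) = 0
Solving this homogeneous linear system for the smallest-integer solution (first nonzero entry positive) gives (1, -1, -1, -1).

(1, -1, -1, -1)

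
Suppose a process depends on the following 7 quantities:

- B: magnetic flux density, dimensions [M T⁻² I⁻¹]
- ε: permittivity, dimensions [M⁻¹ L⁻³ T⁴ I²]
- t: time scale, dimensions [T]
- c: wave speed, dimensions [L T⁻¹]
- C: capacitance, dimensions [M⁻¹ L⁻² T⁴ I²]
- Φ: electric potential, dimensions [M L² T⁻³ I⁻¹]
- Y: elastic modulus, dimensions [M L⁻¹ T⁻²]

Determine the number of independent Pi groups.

There are 7 variables and 4 base dimensions (M, L, T, I).
The dimension matrix has rank 4.
Independent dimensionless groups: 7 − 4 = 3.

3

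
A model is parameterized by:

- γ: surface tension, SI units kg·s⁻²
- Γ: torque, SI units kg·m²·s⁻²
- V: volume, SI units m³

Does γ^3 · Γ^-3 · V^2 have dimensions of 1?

yes

Sum the exponent of each base dimension across the product:
  M: 3·[γ]_M − 3·[Γ]_M + 2·[V]_M = 3·(1) − 3·(1) + 2·(0) = 0
  L: 3·[γ]_L − 3·[Γ]_L + 2·[V]_L = 3·(0) − 3·(2) + 2·(3) = 0
  T: 3·[γ]_T − 3·[Γ]_T + 2·[V]_T = 3·(-2) − 3·(-2) + 2·(0) = 0
  Θ: 3·[γ]_Θ − 3·[Γ]_Θ + 2·[V]_Θ = 3·(0) − 3·(0) + 2·(0) = 0
All base exponents vanish — dimensionless.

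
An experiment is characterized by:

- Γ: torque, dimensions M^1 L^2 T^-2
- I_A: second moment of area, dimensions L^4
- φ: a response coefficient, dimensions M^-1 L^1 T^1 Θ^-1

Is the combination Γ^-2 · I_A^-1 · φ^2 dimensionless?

Sum the exponent of each base dimension across the product:
  M: −2·[Γ]_M − [I_A]_M + 2·[φ]_M = −2·(1) − (0) + 2·(-1) = -4
  L: −2·[Γ]_L − [I_A]_L + 2·[φ]_L = −2·(2) − (4) + 2·(1) = -6
  T: −2·[Γ]_T − [I_A]_T + 2·[φ]_T = −2·(-2) − (0) + 2·(1) = 6
  Θ: −2·[Γ]_Θ − [I_A]_Θ + 2·[φ]_Θ = −2·(0) − (0) + 2·(-1) = -2
Net dimensions [M⁻⁴ L⁻⁶ T⁶ Θ⁻²] ≠ [1] — not dimensionless.

no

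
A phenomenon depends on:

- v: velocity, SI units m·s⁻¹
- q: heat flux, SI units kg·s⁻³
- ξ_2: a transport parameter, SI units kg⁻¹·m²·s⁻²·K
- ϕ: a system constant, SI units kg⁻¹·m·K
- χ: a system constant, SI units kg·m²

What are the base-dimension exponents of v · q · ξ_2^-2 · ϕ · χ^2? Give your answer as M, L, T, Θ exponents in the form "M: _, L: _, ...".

M: 4, L: 2, T: 0, Θ: -1

Collect each base-dimension exponent across the product:
  M: (0) + (1) − 2·(-1) + (-1) + 2·(1) = 4
  L: (1) + (0) − 2·(2) + (1) + 2·(2) = 2
  T: (-1) + (-3) − 2·(-2) + (0) + 2·(0) = 0
  Θ: (0) + (0) − 2·(1) + (1) + 2·(0) = -1
So the dimensions are [M⁴ L² Θ⁻¹].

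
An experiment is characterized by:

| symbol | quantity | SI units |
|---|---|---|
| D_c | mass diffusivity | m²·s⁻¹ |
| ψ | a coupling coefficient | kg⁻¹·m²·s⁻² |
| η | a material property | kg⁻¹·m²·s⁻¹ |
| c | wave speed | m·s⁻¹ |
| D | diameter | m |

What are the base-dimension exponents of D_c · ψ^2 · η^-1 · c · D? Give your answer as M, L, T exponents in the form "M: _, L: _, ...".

M: -1, L: 6, T: -5

Collect each base-dimension exponent across the product:
  M: (0) + 2·(-1) − (-1) + (0) + (0) = -1
  L: (2) + 2·(2) − (2) + (1) + (1) = 6
  T: (-1) + 2·(-2) − (-1) + (-1) + (0) = -5
So the dimensions are [M⁻¹ L⁶ T⁻⁵].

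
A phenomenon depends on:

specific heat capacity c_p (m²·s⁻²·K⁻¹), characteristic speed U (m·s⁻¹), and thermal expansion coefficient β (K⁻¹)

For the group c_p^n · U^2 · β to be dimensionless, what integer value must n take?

-1

Balance the L exponent: (2)·n from c_p, plus 2·(1) + (0) = 2 from the rest, must sum to zero.
2n + 2 = 0, so n = -1.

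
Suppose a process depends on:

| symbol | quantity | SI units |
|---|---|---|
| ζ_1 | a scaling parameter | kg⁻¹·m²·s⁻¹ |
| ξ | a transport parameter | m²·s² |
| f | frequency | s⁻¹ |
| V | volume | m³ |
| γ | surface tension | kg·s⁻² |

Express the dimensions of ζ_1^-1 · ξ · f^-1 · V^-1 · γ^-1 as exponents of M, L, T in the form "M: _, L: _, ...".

Collect each base-dimension exponent across the product:
  M: −(-1) + (0) − (0) − (0) − (1) = 0
  L: −(2) + (2) − (0) − (3) − (0) = -3
  T: −(-1) + (2) − (-1) − (0) − (-2) = 6
So the dimensions are [L⁻³ T⁶].

M: 0, L: -3, T: 6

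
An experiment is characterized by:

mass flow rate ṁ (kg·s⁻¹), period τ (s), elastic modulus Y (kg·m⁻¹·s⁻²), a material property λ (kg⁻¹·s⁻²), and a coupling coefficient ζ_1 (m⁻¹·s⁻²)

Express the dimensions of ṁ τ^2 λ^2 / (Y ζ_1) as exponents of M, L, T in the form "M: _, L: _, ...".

M: -2, L: 2, T: 1

Collect each base-dimension exponent across the product:
  M: (1) + 2·(0) − (1) + 2·(-1) − (0) = -2
  L: (0) + 2·(0) − (-1) + 2·(0) − (-1) = 2
  T: (-1) + 2·(1) − (-2) + 2·(-2) − (-2) = 1
So the dimensions are [M⁻² L² T].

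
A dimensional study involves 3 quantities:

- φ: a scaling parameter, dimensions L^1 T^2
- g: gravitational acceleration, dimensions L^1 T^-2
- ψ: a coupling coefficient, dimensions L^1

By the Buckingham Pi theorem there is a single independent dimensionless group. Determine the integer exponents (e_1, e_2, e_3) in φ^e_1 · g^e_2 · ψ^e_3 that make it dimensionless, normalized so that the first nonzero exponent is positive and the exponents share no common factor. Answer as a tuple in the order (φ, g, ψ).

(1, 1, -2)

L: e_1·(1) + e_2·(1) + e_3·(1) = 0
T: e_1·(2) + e_2·(-2) + e_3·(0) = 0
Solving this homogeneous linear system for the smallest-integer solution (first nonzero entry positive) gives (1, 1, -2).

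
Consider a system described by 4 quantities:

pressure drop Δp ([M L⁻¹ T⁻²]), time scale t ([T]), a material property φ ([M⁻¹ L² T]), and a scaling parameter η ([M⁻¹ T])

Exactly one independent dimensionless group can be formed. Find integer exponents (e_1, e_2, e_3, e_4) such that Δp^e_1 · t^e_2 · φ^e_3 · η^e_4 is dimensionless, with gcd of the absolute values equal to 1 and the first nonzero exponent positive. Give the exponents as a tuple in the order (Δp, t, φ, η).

M: e_1·(1) + e_2·(0) + e_3·(-1) + e_4·(-1) = 0
L: e_1·(-1) + e_2·(0) + e_3·(2) + e_4·(0) = 0
T: e_1·(-2) + e_2·(1) + e_3·(1) + e_4·(1) = 0
Solving this homogeneous linear system for the smallest-integer solution (first nonzero entry positive) gives (2, 2, 1, 1).

(2, 2, 1, 1)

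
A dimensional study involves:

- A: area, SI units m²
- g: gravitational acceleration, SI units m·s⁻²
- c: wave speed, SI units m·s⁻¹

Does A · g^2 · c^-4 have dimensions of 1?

yes

Sum the exponent of each base dimension across the product:
  M: [A]_M + 2·[g]_M − 4·[c]_M = (0) + 2·(0) − 4·(0) = 0
  L: [A]_L + 2·[g]_L − 4·[c]_L = (2) + 2·(1) − 4·(1) = 0
  T: [A]_T + 2·[g]_T − 4·[c]_T = (0) + 2·(-2) − 4·(-1) = 0
All base exponents vanish — dimensionless.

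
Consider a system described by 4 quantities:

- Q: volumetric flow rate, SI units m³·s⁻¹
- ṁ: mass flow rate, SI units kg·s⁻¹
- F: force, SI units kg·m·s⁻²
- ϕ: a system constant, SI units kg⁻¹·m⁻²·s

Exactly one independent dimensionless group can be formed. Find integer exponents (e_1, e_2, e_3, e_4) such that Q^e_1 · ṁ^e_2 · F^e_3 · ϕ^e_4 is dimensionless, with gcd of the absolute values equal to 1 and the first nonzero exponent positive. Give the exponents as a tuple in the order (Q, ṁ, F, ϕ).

M: e_1·(0) + e_2·(1) + e_3·(1) + e_4·(-1) = 0
L: e_1·(3) + e_2·(0) + e_3·(1) + e_4·(-2) = 0
T: e_1·(-1) + e_2·(-1) + e_3·(-2) + e_4·(1) = 0
Solving this homogeneous linear system for the smallest-integer solution (first nonzero entry positive) gives (1, 2, -1, 1).

(1, 2, -1, 1)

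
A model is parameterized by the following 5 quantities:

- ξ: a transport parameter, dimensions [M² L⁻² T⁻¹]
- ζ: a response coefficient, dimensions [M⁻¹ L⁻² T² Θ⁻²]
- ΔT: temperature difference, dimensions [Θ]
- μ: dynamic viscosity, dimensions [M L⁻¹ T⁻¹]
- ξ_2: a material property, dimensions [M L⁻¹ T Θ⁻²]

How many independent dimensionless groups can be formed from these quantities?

There are 5 variables and 4 base dimensions (M, L, T, Θ).
The dimension matrix has rank 4.
Independent dimensionless groups: 5 − 4 = 1.

1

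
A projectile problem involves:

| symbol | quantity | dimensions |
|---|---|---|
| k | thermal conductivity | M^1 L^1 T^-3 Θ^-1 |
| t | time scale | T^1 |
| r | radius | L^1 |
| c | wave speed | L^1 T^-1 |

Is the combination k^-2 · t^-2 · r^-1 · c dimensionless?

no

Sum the exponent of each base dimension across the product:
  M: −2·[k]_M − 2·[t]_M − [r]_M + [c]_M = −2·(1) − 2·(0) − (0) + (0) = -2
  L: −2·[k]_L − 2·[t]_L − [r]_L + [c]_L = −2·(1) − 2·(0) − (1) + (1) = -2
  T: −2·[k]_T − 2·[t]_T − [r]_T + [c]_T = −2·(-3) − 2·(1) − (0) + (-1) = 3
  Θ: −2·[k]_Θ − 2·[t]_Θ − [r]_Θ + [c]_Θ = −2·(-1) − 2·(0) − (0) + (0) = 2
Net dimensions [M⁻² L⁻² T³ Θ²] ≠ [1] — not dimensionless.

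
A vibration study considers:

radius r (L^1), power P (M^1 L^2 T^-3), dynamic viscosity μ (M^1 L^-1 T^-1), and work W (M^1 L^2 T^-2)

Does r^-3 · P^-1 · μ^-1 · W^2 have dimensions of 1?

Sum the exponent of each base dimension across the product:
  M: −3·[r]_M − [P]_M − [μ]_M + 2·[W]_M = −3·(0) − (1) − (1) + 2·(1) = 0
  L: −3·[r]_L − [P]_L − [μ]_L + 2·[W]_L = −3·(1) − (2) − (-1) + 2·(2) = 0
  T: −3·[r]_T − [P]_T − [μ]_T + 2·[W]_T = −3·(0) − (-3) − (-1) + 2·(-2) = 0
All base exponents vanish — dimensionless.

yes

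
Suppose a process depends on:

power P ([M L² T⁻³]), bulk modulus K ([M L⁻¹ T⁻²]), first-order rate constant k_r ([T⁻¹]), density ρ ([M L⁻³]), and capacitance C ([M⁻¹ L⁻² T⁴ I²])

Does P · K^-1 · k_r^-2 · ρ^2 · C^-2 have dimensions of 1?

no

Sum the exponent of each base dimension across the product:
  M: [P]_M − [K]_M − 2·[k_r]_M + 2·[ρ]_M − 2·[C]_M = (1) − (1) − 2·(0) + 2·(1) − 2·(-1) = 4
  L: [P]_L − [K]_L − 2·[k_r]_L + 2·[ρ]_L − 2·[C]_L = (2) − (-1) − 2·(0) + 2·(-3) − 2·(-2) = 1
  T: [P]_T − [K]_T − 2·[k_r]_T + 2·[ρ]_T − 2·[C]_T = (-3) − (-2) − 2·(-1) + 2·(0) − 2·(4) = -7
  I: [P]_I − [K]_I − 2·[k_r]_I + 2·[ρ]_I − 2·[C]_I = (0) − (0) − 2·(0) + 2·(0) − 2·(2) = -4
Net dimensions [M⁴ L T⁻⁷ I⁻⁴] ≠ [1] — not dimensionless.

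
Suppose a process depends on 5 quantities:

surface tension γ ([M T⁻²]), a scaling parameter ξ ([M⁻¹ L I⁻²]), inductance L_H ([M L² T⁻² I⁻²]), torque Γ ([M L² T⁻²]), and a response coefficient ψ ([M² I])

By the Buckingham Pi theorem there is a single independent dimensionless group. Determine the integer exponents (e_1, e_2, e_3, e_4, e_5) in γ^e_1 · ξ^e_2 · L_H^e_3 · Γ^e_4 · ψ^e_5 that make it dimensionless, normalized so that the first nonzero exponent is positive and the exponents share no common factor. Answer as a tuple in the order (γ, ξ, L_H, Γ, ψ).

M: e_1·(1) + e_2·(-1) + e_3·(1) + e_4·(1) + e_5·(2) = 0
L: e_1·(0) + e_2·(1) + e_3·(2) + e_4·(2) + e_5·(0) = 0
T: e_1·(-2) + e_2·(0) + e_3·(-2) + e_4·(-2) + e_5·(0) = 0
I: e_1·(0) + e_2·(-2) + e_3·(-2) + e_4·(0) + e_5·(1) = 0
Solving this homogeneous linear system for the smallest-integer solution (first nonzero entry positive) gives (2, 4, -3, 1, 2).

(2, 4, -3, 1, 2)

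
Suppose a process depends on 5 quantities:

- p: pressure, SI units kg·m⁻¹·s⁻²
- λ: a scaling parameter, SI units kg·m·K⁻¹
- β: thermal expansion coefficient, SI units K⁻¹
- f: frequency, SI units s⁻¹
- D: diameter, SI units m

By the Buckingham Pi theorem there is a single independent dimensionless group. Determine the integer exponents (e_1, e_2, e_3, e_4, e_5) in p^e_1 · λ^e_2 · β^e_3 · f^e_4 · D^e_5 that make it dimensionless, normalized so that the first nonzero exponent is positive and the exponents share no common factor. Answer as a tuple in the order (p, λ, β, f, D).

M: e_1·(1) + e_2·(1) + e_3·(0) + e_4·(0) + e_5·(0) = 0
L: e_1·(-1) + e_2·(1) + e_3·(0) + e_4·(0) + e_5·(1) = 0
T: e_1·(-2) + e_2·(0) + e_3·(0) + e_4·(-1) + e_5·(0) = 0
Θ: e_1·(0) + e_2·(-1) + e_3·(-1) + e_4·(0) + e_5·(0) = 0
Solving this homogeneous linear system for the smallest-integer solution (first nonzero entry positive) gives (1, -1, 1, -2, 2).

(1, -1, 1, -2, 2)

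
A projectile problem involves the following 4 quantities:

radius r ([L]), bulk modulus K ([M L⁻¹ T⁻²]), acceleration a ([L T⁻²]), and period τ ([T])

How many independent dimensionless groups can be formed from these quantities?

There are 4 variables and 3 base dimensions (M, L, T).
The dimension matrix has rank 3.
Independent dimensionless groups: 4 − 3 = 1.

1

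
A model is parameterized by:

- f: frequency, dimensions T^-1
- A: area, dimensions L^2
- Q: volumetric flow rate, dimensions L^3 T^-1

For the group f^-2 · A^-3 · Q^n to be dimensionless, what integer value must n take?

2

Balance the L exponent: (3)·n from Q, plus −2·(0) − 3·(2) = -6 from the rest, must sum to zero.
3n − 6 = 0, so n = 2.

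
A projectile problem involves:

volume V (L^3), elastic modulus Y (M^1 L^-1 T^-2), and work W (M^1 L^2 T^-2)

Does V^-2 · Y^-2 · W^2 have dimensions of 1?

yes

Sum the exponent of each base dimension across the product:
  M: −2·[V]_M − 2·[Y]_M + 2·[W]_M = −2·(0) − 2·(1) + 2·(1) = 0
  L: −2·[V]_L − 2·[Y]_L + 2·[W]_L = −2·(3) − 2·(-1) + 2·(2) = 0
  T: −2·[V]_T − 2·[Y]_T + 2·[W]_T = −2·(0) − 2·(-2) + 2·(-2) = 0
All base exponents vanish — dimensionless.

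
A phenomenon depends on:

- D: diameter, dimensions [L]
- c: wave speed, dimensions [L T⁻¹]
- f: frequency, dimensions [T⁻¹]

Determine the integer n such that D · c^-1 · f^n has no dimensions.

1

Balance the T exponent: (-1)·n from f, plus (0) − (-1) = 1 from the rest, must sum to zero.
−n + 1 = 0, so n = 1.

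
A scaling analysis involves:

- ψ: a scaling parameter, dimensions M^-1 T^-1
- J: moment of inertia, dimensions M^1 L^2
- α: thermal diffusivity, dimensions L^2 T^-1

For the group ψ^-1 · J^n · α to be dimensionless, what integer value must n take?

Balance the M exponent: (1)·n from J, plus −(-1) + (0) = 1 from the rest, must sum to zero.
n + 1 = 0, so n = -1.

-1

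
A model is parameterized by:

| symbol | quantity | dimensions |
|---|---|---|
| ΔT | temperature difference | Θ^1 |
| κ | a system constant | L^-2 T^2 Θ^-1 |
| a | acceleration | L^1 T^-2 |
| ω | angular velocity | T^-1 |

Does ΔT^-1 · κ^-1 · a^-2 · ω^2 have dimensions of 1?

yes

Sum the exponent of each base dimension across the product:
  M: −[ΔT]_M − [κ]_M − 2·[a]_M + 2·[ω]_M = −(0) − (0) − 2·(0) + 2·(0) = 0
  L: −[ΔT]_L − [κ]_L − 2·[a]_L + 2·[ω]_L = −(0) − (-2) − 2·(1) + 2·(0) = 0
  T: −[ΔT]_T − [κ]_T − 2·[a]_T + 2·[ω]_T = −(0) − (2) − 2·(-2) + 2·(-1) = 0
  Θ: −[ΔT]_Θ − [κ]_Θ − 2·[a]_Θ + 2·[ω]_Θ = −(1) − (-1) − 2·(0) + 2·(0) = 0
All base exponents vanish — dimensionless.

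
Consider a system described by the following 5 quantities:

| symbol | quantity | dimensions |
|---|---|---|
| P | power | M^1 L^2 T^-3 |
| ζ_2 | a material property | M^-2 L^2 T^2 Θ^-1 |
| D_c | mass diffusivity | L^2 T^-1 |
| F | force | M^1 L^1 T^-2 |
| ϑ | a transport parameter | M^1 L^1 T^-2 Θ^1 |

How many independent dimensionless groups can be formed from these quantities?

1

There are 5 variables and 4 base dimensions (M, L, T, Θ).
The dimension matrix has rank 4.
Independent dimensionless groups: 5 − 4 = 1.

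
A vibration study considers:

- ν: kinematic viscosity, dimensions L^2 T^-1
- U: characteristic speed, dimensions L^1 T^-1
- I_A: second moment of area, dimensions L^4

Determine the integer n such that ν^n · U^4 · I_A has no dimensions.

Balance the L exponent: (2)·n from ν, plus 4·(1) + (4) = 8 from the rest, must sum to zero.
2n + 8 = 0, so n = -4.

-4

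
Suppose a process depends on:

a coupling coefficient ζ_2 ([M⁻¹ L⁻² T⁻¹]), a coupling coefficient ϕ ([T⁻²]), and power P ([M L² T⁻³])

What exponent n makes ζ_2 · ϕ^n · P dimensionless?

-2

Balance the T exponent: (-2)·n from ϕ, plus (-1) + (-3) = -4 from the rest, must sum to zero.
-2n − 4 = 0, so n = -2.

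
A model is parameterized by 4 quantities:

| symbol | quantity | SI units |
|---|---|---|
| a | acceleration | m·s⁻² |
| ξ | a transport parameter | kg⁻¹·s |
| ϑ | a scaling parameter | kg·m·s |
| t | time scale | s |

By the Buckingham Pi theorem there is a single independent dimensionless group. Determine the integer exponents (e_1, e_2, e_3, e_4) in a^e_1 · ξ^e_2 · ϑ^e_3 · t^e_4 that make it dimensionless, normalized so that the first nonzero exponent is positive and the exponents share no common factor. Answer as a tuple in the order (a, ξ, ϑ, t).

(1, -1, -1, 4)

M: e_1·(0) + e_2·(-1) + e_3·(1) + e_4·(0) = 0
L: e_1·(1) + e_2·(0) + e_3·(1) + e_4·(0) = 0
T: e_1·(-2) + e_2·(1) + e_3·(1) + e_4·(1) = 0
Solving this homogeneous linear system for the smallest-integer solution (first nonzero entry positive) gives (1, -1, -1, 4).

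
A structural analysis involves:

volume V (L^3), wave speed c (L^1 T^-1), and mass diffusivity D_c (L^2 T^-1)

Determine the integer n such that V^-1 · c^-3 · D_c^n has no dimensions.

3

Balance the L exponent: (2)·n from D_c, plus −(3) − 3·(1) = -6 from the rest, must sum to zero.
2n − 6 = 0, so n = 3.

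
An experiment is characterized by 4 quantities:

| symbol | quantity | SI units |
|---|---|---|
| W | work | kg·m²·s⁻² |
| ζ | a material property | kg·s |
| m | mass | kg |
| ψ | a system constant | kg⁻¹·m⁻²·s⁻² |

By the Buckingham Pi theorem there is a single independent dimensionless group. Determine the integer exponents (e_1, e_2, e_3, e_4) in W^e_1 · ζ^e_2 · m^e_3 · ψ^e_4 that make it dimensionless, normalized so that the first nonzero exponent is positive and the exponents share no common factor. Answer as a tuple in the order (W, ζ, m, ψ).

M: e_1·(1) + e_2·(1) + e_3·(1) + e_4·(-1) = 0
L: e_1·(2) + e_2·(0) + e_3·(0) + e_4·(-2) = 0
T: e_1·(-2) + e_2·(1) + e_3·(0) + e_4·(-2) = 0
Solving this homogeneous linear system for the smallest-integer solution (first nonzero entry positive) gives (1, 4, -4, 1).

(1, 4, -4, 1)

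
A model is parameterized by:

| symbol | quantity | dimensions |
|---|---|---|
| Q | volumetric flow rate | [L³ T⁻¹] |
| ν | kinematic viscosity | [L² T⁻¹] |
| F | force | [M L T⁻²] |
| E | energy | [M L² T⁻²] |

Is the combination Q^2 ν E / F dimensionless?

Sum the exponent of each base dimension across the product:
  M: 2·[Q]_M + [ν]_M − [F]_M + [E]_M = 2·(0) + (0) − (1) + (1) = 0
  L: 2·[Q]_L + [ν]_L − [F]_L + [E]_L = 2·(3) + (2) − (1) + (2) = 9
  T: 2·[Q]_T + [ν]_T − [F]_T + [E]_T = 2·(-1) + (-1) − (-2) + (-2) = -3
Net dimensions [L⁹ T⁻³] ≠ [1] — not dimensionless.

no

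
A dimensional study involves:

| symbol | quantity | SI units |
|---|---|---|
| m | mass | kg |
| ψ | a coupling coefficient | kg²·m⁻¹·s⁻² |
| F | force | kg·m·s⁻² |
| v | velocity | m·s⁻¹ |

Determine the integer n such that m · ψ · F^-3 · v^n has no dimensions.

4

Balance the L exponent: (1)·n from v, plus (0) + (-1) − 3·(1) = -4 from the rest, must sum to zero.
n − 4 = 0, so n = 4.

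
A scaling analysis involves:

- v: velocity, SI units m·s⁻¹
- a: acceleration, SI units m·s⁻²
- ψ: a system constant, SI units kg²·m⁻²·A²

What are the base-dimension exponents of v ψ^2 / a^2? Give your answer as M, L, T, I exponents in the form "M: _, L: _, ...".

Collect each base-dimension exponent across the product:
  M: (0) − 2·(0) + 2·(2) = 4
  L: (1) − 2·(1) + 2·(-2) = -5
  T: (-1) − 2·(-2) + 2·(0) = 3
  I: (0) − 2·(0) + 2·(2) = 4
So the dimensions are [M⁴ L⁻⁵ T³ I⁴].

M: 4, L: -5, T: 3, I: 4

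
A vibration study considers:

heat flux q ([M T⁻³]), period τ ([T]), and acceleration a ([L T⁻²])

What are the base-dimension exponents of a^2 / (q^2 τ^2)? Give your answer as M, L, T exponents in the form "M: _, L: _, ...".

Collect each base-dimension exponent across the product:
  M: −2·(1) − 2·(0) + 2·(0) = -2
  L: −2·(0) − 2·(0) + 2·(1) = 2
  T: −2·(-3) − 2·(1) + 2·(-2) = 0
So the dimensions are [M⁻² L²].

M: -2, L: 2, T: 0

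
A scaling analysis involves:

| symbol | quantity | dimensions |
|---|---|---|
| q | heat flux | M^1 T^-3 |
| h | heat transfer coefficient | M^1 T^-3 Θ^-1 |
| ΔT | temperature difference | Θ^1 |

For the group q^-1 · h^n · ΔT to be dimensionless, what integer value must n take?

1

Balance the M exponent: (1)·n from h, plus −(1) + (0) = -1 from the rest, must sum to zero.
n − 1 = 0, so n = 1.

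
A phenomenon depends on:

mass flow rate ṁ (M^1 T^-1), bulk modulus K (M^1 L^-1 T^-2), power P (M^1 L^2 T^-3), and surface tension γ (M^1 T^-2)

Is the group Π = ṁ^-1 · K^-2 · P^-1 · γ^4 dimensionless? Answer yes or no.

Sum the exponent of each base dimension across the product:
  M: −[ṁ]_M − 2·[K]_M − [P]_M + 4·[γ]_M = −(1) − 2·(1) − (1) + 4·(1) = 0
  L: −[ṁ]_L − 2·[K]_L − [P]_L + 4·[γ]_L = −(0) − 2·(-1) − (2) + 4·(0) = 0
  T: −[ṁ]_T − 2·[K]_T − [P]_T + 4·[γ]_T = −(-1) − 2·(-2) − (-3) + 4·(-2) = 0
All base exponents vanish — dimensionless.

yes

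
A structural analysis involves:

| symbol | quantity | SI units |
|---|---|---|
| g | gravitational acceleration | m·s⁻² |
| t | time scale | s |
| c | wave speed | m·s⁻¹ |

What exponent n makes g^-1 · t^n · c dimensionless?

Balance the T exponent: (1)·n from t, plus −(-2) + (-1) = 1 from the rest, must sum to zero.
n + 1 = 0, so n = -1.

-1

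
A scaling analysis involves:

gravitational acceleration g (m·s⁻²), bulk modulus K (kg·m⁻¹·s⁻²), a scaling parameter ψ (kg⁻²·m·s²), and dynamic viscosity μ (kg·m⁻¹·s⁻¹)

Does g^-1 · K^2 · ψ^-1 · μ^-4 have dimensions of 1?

yes

Sum the exponent of each base dimension across the product:
  M: −[g]_M + 2·[K]_M − [ψ]_M − 4·[μ]_M = −(0) + 2·(1) − (-2) − 4·(1) = 0
  L: −[g]_L + 2·[K]_L − [ψ]_L − 4·[μ]_L = −(1) + 2·(-1) − (1) − 4·(-1) = 0
  T: −[g]_T + 2·[K]_T − [ψ]_T − 4·[μ]_T = −(-2) + 2·(-2) − (2) − 4·(-1) = 0
All base exponents vanish — dimensionless.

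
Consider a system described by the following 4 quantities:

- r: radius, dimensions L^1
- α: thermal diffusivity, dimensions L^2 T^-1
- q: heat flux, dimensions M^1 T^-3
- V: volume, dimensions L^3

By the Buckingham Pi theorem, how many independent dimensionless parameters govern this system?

There are 4 variables and 3 base dimensions (M, L, T).
The dimension matrix has rank 3.
Independent dimensionless groups: 4 − 3 = 1.

1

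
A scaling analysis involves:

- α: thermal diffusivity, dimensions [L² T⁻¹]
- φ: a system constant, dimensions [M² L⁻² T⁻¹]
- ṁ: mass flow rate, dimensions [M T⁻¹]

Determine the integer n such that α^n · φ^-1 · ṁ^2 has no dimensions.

Balance the L exponent: (2)·n from α, plus −(-2) + 2·(0) = 2 from the rest, must sum to zero.
2n + 2 = 0, so n = -1.

-1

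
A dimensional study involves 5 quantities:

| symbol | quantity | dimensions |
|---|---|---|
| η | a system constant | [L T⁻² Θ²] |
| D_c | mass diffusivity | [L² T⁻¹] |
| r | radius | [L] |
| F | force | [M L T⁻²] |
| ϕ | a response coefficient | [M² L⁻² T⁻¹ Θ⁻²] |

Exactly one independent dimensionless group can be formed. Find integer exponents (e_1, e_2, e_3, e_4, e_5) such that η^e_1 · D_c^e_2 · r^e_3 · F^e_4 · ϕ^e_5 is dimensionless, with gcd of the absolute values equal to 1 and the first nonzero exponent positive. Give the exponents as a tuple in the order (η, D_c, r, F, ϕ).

M: e_1·(0) + e_2·(0) + e_3·(0) + e_4·(1) + e_5·(2) = 0
L: e_1·(1) + e_2·(2) + e_3·(1) + e_4·(1) + e_5·(-2) = 0
T: e_1·(-2) + e_2·(-1) + e_3·(0) + e_4·(-2) + e_5·(-1) = 0
Θ: e_1·(2) + e_2·(0) + e_3·(0) + e_4·(0) + e_5·(-2) = 0
Solving this homogeneous linear system for the smallest-integer solution (first nonzero entry positive) gives (1, 1, 1, -2, 1).

(1, 1, 1, -2, 1)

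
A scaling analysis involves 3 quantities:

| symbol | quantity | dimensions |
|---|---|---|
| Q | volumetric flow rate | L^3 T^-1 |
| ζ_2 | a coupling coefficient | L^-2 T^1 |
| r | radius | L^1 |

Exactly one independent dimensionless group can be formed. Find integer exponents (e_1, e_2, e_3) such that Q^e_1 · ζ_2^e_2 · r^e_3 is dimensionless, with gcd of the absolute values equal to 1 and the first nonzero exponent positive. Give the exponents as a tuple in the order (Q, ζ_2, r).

(1, 1, -1)

L: e_1·(3) + e_2·(-2) + e_3·(1) = 0
T: e_1·(-1) + e_2·(1) + e_3·(0) = 0
Solving this homogeneous linear system for the smallest-integer solution (first nonzero entry positive) gives (1, 1, -1).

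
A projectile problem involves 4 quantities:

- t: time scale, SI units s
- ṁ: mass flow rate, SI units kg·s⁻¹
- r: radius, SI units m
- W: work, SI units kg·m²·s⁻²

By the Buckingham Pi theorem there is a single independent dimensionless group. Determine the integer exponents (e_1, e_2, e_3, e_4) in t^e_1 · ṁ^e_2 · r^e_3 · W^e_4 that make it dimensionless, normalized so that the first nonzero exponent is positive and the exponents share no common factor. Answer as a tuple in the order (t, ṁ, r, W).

M: e_1·(0) + e_2·(1) + e_3·(0) + e_4·(1) = 0
L: e_1·(0) + e_2·(0) + e_3·(1) + e_4·(2) = 0
T: e_1·(1) + e_2·(-1) + e_3·(0) + e_4·(-2) = 0
Solving this homogeneous linear system for the smallest-integer solution (first nonzero entry positive) gives (1, -1, -2, 1).

(1, -1, -2, 1)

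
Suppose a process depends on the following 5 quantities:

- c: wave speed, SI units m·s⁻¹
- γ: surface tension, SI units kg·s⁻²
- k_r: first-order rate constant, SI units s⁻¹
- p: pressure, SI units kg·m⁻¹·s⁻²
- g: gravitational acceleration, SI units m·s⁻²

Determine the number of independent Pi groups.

There are 5 variables and 3 base dimensions (M, L, T).
The dimension matrix has rank 3.
Independent dimensionless groups: 5 − 3 = 2.

2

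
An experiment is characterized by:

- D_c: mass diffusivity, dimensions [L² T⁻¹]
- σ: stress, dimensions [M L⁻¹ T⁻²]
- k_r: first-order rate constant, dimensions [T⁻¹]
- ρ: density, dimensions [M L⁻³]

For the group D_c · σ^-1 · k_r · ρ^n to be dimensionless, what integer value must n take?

1

Balance the M exponent: (1)·n from ρ, plus (0) − (1) + (0) = -1 from the rest, must sum to zero.
n − 1 = 0, so n = 1.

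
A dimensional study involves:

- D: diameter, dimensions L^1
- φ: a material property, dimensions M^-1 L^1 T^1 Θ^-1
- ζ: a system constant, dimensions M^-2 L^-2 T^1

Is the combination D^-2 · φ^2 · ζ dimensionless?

no

Sum the exponent of each base dimension across the product:
  M: −2·[D]_M + 2·[φ]_M + [ζ]_M = −2·(0) + 2·(-1) + (-2) = -4
  L: −2·[D]_L + 2·[φ]_L + [ζ]_L = −2·(1) + 2·(1) + (-2) = -2
  T: −2·[D]_T + 2·[φ]_T + [ζ]_T = −2·(0) + 2·(1) + (1) = 3
  Θ: −2·[D]_Θ + 2·[φ]_Θ + [ζ]_Θ = −2·(0) + 2·(-1) + (0) = -2
Net dimensions [M⁻⁴ L⁻² T³ Θ⁻²] ≠ [1] — not dimensionless.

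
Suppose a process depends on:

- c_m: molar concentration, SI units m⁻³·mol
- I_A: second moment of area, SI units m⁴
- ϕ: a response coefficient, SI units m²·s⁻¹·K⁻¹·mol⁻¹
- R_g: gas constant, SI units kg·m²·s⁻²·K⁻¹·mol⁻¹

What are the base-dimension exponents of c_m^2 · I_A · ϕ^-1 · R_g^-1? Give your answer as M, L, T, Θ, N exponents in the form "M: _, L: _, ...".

Collect each base-dimension exponent across the product:
  M: 2·(0) + (0) − (0) − (1) = -1
  L: 2·(-3) + (4) − (2) − (2) = -6
  T: 2·(0) + (0) − (-1) − (-2) = 3
  Θ: 2·(0) + (0) − (-1) − (-1) = 2
  N: 2·(1) + (0) − (-1) − (-1) = 4
So the dimensions are [M⁻¹ L⁻⁶ T³ Θ² N⁴].

M: -1, L: -6, T: 3, Θ: 2, N: 4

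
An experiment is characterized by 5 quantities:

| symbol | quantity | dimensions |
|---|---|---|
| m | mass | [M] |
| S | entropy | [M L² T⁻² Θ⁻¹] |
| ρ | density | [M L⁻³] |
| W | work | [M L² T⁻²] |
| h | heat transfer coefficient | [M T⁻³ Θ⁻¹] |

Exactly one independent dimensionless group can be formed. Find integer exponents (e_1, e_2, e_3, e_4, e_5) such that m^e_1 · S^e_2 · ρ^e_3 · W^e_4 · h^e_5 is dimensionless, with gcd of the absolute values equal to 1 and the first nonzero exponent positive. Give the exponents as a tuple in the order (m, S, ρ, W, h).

M: e_1·(1) + e_2·(1) + e_3·(1) + e_4·(1) + e_5·(1) = 0
L: e_1·(0) + e_2·(2) + e_3·(-3) + e_4·(2) + e_5·(0) = 0
T: e_1·(0) + e_2·(-2) + e_3·(0) + e_4·(-2) + e_5·(-3) = 0
Θ: e_1·(0) + e_2·(-1) + e_3·(0) + e_4·(0) + e_5·(-1) = 0
Solving this homogeneous linear system for the smallest-integer solution (first nonzero entry positive) gives (3, -2, -2, -1, 2).

(3, -2, -2, -1, 2)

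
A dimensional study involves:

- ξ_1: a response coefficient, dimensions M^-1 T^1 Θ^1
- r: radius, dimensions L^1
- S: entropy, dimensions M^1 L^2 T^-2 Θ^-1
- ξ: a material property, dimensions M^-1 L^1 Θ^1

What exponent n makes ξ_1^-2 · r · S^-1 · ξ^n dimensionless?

1

Balance the M exponent: (-1)·n from ξ, plus −2·(-1) + (0) − (1) = 1 from the rest, must sum to zero.
−n + 1 = 0, so n = 1.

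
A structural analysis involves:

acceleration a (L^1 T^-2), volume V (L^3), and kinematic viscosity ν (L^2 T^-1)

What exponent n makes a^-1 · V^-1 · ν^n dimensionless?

Balance the L exponent: (2)·n from ν, plus −(1) − (3) = -4 from the rest, must sum to zero.
2n − 4 = 0, so n = 2.

2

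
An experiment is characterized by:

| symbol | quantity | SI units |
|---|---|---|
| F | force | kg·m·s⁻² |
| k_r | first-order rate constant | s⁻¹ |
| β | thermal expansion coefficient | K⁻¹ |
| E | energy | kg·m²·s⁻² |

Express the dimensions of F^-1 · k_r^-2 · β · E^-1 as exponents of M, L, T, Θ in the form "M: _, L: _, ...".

Collect each base-dimension exponent across the product:
  M: −(1) − 2·(0) + (0) − (1) = -2
  L: −(1) − 2·(0) + (0) − (2) = -3
  T: −(-2) − 2·(-1) + (0) − (-2) = 6
  Θ: −(0) − 2·(0) + (-1) − (0) = -1
So the dimensions are [M⁻² L⁻³ T⁶ Θ⁻¹].

M: -2, L: -3, T: 6, Θ: -1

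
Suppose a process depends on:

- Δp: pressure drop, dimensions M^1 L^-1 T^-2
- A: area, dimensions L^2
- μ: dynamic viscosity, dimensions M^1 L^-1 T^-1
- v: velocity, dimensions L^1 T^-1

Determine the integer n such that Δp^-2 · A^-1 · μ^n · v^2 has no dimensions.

2

Balance the M exponent: (1)·n from μ, plus −2·(1) − (0) + 2·(0) = -2 from the rest, must sum to zero.
n − 2 = 0, so n = 2.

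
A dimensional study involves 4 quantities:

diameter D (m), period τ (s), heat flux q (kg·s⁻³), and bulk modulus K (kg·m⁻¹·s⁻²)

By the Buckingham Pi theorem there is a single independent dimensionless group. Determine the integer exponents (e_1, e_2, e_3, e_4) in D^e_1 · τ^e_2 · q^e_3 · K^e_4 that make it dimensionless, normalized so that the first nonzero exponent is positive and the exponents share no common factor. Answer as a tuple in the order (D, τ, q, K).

(1, -1, -1, 1)

M: e_1·(0) + e_2·(0) + e_3·(1) + e_4·(1) = 0
L: e_1·(1) + e_2·(0) + e_3·(0) + e_4·(-1) = 0
T: e_1·(0) + e_2·(1) + e_3·(-3) + e_4·(-2) = 0
Solving this homogeneous linear system for the smallest-integer solution (first nonzero entry positive) gives (1, -1, -1, 1).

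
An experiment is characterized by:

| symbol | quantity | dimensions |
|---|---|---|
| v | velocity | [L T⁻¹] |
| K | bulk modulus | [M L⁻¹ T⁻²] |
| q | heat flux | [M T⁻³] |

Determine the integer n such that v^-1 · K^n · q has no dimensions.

-1

Balance the M exponent: (1)·n from K, plus −(0) + (1) = 1 from the rest, must sum to zero.
n + 1 = 0, so n = -1.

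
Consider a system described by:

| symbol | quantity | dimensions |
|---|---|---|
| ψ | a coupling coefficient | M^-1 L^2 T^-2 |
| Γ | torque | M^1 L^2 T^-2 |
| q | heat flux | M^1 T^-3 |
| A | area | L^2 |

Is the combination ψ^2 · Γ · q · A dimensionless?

no

Sum the exponent of each base dimension across the product:
  M: 2·[ψ]_M + [Γ]_M + [q]_M + [A]_M = 2·(-1) + (1) + (1) + (0) = 0
  L: 2·[ψ]_L + [Γ]_L + [q]_L + [A]_L = 2·(2) + (2) + (0) + (2) = 8
  T: 2·[ψ]_T + [Γ]_T + [q]_T + [A]_T = 2·(-2) + (-2) + (-3) + (0) = -9
Net dimensions [L⁸ T⁻⁹] ≠ [1] — not dimensionless.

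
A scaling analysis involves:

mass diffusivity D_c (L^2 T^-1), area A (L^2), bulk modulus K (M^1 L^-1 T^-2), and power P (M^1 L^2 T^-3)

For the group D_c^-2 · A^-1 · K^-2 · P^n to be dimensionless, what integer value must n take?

2

Balance the M exponent: (1)·n from P, plus −2·(0) − (0) − 2·(1) = -2 from the rest, must sum to zero.
n − 2 = 0, so n = 2.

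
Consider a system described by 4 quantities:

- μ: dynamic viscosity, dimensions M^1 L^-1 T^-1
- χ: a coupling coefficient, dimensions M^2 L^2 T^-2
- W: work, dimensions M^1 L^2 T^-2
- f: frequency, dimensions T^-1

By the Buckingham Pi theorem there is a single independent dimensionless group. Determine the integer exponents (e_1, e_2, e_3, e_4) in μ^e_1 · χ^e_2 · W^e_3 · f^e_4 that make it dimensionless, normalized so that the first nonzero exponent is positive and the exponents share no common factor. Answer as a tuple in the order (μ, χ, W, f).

M: e_1·(1) + e_2·(2) + e_3·(1) + e_4·(0) = 0
L: e_1·(-1) + e_2·(2) + e_3·(2) + e_4·(0) = 0
T: e_1·(-1) + e_2·(-2) + e_3·(-2) + e_4·(-1) = 0
Solving this homogeneous linear system for the smallest-integer solution (first nonzero entry positive) gives (2, -3, 4, -4).

(2, -3, 4, -4)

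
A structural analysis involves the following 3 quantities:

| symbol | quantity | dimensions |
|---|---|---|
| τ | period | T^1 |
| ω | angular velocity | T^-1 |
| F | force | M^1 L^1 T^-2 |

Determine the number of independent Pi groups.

There are 3 variables and 3 base dimensions (M, L, T).
The dimension matrix has rank 2 (less than 3: the dimension vectors are linearly dependent).
Independent dimensionless groups: 3 − 2 = 1.

1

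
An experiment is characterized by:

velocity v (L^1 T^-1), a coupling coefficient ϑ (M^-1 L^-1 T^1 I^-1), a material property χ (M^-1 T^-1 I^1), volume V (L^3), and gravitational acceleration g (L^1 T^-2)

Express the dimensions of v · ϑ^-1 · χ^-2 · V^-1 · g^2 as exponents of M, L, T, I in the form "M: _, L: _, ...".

Collect each base-dimension exponent across the product:
  M: (0) − (-1) − 2·(-1) − (0) + 2·(0) = 3
  L: (1) − (-1) − 2·(0) − (3) + 2·(1) = 1
  T: (-1) − (1) − 2·(-1) − (0) + 2·(-2) = -4
  I: (0) − (-1) − 2·(1) − (0) + 2·(0) = -1
So the dimensions are [M³ L T⁻⁴ I⁻¹].

M: 3, L: 1, T: -4, I: -1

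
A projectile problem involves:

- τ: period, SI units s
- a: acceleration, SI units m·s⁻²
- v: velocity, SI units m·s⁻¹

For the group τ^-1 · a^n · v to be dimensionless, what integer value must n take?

-1

Balance the L exponent: (1)·n from a, plus −(0) + (1) = 1 from the rest, must sum to zero.
n + 1 = 0, so n = -1.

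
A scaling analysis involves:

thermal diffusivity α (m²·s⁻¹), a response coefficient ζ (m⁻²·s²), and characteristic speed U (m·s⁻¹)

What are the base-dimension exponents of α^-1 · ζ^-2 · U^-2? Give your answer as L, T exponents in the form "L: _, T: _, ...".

L: 0, T: -1

Collect each base-dimension exponent across the product:
  L: −(2) − 2·(-2) − 2·(1) = 0
  T: −(-1) − 2·(2) − 2·(-1) = -1
So the dimensions are [T⁻¹].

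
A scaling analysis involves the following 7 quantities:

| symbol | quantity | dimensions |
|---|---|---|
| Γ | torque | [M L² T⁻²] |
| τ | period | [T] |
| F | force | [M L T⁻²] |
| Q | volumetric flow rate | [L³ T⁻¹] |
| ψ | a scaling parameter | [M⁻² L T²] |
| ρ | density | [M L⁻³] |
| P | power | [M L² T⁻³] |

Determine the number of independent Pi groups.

There are 7 variables and 3 base dimensions (M, L, T).
The dimension matrix has rank 3.
Independent dimensionless groups: 7 − 3 = 4.

4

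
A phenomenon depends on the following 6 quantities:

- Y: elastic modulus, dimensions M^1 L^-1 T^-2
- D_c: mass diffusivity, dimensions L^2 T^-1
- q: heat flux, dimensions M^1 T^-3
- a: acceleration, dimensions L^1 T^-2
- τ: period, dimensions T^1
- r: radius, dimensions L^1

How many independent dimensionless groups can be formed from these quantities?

There are 6 variables and 3 base dimensions (M, L, T).
The dimension matrix has rank 3.
Independent dimensionless groups: 6 − 3 = 3.

3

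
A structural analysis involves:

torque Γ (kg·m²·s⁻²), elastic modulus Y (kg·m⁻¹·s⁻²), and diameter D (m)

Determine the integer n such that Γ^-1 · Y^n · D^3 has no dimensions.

1

Balance the M exponent: (1)·n from Y, plus −(1) + 3·(0) = -1 from the rest, must sum to zero.
n − 1 = 0, so n = 1.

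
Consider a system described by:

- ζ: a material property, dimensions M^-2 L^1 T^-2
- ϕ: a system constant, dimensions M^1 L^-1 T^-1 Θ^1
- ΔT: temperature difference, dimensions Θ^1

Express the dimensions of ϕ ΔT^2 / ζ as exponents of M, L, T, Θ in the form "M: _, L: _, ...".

Collect each base-dimension exponent across the product:
  M: −(-2) + (1) + 2·(0) = 3
  L: −(1) + (-1) + 2·(0) = -2
  T: −(-2) + (-1) + 2·(0) = 1
  Θ: −(0) + (1) + 2·(1) = 3
So the dimensions are [M³ L⁻² T Θ³].

M: 3, L: -2, T: 1, Θ: 3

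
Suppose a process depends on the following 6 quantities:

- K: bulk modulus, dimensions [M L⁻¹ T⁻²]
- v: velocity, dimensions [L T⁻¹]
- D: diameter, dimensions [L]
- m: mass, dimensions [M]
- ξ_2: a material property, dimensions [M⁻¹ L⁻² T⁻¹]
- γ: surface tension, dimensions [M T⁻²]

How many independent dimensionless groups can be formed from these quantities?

There are 6 variables and 3 base dimensions (M, L, T).
The dimension matrix has rank 3.
Independent dimensionless groups: 6 − 3 = 3.

3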